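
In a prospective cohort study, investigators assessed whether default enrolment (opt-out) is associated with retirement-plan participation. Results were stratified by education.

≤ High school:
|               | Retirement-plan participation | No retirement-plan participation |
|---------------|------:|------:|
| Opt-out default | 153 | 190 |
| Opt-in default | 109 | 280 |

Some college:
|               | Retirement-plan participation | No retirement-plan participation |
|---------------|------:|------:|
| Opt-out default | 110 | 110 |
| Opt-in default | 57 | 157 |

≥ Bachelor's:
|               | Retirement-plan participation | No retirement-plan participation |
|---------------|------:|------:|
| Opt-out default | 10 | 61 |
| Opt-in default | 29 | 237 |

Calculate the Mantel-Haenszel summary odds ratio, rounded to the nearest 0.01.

2.20

OR_MH = Σ(aᵢdᵢ/nᵢ) / Σ(bᵢcᵢ/nᵢ), where nᵢ is the stratum total.
Stratum 1 (≤ High school): n = 732; a·d/n = 153·280/732 = 58.5246; b·c/n = 190·109/732 = 28.2923
Stratum 2 (Some college): n = 434; a·d/n = 110·157/434 = 39.7926; b·c/n = 110·57/434 = 14.4470
Stratum 3 (≥ Bachelor's): n = 337; a·d/n = 10·237/337 = 7.0326; b·c/n = 61·29/337 = 5.2493
OR_MH = (58.5246 + 39.7926 + 7.0326) / (28.2923 + 14.4470 + 5.2493) = 105.3499 / 47.9886 = 2.19531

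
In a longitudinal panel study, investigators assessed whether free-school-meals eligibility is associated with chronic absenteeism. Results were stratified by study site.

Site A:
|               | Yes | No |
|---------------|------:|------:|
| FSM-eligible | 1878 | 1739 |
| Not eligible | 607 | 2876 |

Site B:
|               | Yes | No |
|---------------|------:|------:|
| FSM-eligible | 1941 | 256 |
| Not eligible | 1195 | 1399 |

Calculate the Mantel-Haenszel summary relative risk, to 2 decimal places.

2.30

RR_MH = Σ(aᵢ·n₀ᵢ/nᵢ) / Σ(cᵢ·n₁ᵢ/nᵢ), with n₁ᵢ = aᵢ+bᵢ (exposed), n₀ᵢ = cᵢ+dᵢ (unexposed), nᵢ = n₁ᵢ+n₀ᵢ.
Stratum 1 (Site A): n₁ = 3617, n₀ = 3483, n = 7100; a·n₀/n = 1878·3483/7100 = 921.2780; c·n₁/n = 607·3617/7100 = 309.2280
Stratum 2 (Site B): n₁ = 2197, n₀ = 2594, n = 4791; a·n₀/n = 1941·2594/4791 = 1050.9192; c·n₁/n = 1195·2197/4791 = 547.9889
RR_MH = (921.2780 + 1050.9192) / (309.2280 + 547.9889) = 1972.1973 / 857.2170 = 2.30070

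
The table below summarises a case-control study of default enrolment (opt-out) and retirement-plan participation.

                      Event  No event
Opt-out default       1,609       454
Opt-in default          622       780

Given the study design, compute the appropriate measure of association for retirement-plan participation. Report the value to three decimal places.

4.444

Cells: a = 1609, b = 454, c = 622, d = 780.
This is a case-control study: participants were sampled on outcome status, so risks in the source population cannot be estimated directly — relative risk is not valid here. The odds ratio is the appropriate measure.
OR = (a·d)/(b·c) = (1609 × 780) / (454 × 622) = 1255020 / 282388 = 4.44431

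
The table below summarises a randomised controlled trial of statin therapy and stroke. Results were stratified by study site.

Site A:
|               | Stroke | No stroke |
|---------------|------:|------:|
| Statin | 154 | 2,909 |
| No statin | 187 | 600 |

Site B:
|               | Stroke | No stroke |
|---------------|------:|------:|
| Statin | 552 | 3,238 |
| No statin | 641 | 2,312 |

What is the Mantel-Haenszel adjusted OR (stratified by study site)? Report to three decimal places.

OR_MH = Σ(aᵢdᵢ/nᵢ) / Σ(bᵢcᵢ/nᵢ), where nᵢ is the stratum total.
Stratum 1 (Site A): n = 3850; a·d/n = 154·600/3850 = 24.0000; b·c/n = 2909·187/3850 = 141.2943
Stratum 2 (Site B): n = 6743; a·d/n = 552·2312/6743 = 189.2665; b·c/n = 3238·641/6743 = 307.8093
OR_MH = (24.0000 + 189.2665) / (141.2943 + 307.8093) = 213.2665 / 449.1036 = 0.47487

0.475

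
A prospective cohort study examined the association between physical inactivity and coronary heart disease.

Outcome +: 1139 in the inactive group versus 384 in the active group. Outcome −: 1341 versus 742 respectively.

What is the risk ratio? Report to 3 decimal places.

1.347

From the description: a = 1139, b = 1341, c = 384, d = 742.
Risk in exposed = 1139/2480 = 0.45927; risk in unexposed = 384/1126 = 0.34103.
RR = 0.45927 / 0.34103 = 1.34673
The risk among the exposed is 1.35 times that among the unexposed.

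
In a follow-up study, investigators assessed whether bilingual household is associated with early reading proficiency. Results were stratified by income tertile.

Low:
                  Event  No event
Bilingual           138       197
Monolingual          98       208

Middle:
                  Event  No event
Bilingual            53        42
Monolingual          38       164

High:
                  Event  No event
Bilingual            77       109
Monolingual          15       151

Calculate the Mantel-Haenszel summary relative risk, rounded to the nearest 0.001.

1.939

RR_MH = Σ(aᵢ·n₀ᵢ/nᵢ) / Σ(cᵢ·n₁ᵢ/nᵢ), with n₁ᵢ = aᵢ+bᵢ (exposed), n₀ᵢ = cᵢ+dᵢ (unexposed), nᵢ = n₁ᵢ+n₀ᵢ.
Stratum 1 (Low): n₁ = 335, n₀ = 306, n = 641; a·n₀/n = 138·306/641 = 65.8783; c·n₁/n = 98·335/641 = 51.2168
Stratum 2 (Middle): n₁ = 95, n₀ = 202, n = 297; a·n₀/n = 53·202/297 = 36.0471; c·n₁/n = 38·95/297 = 12.1549
Stratum 3 (High): n₁ = 186, n₀ = 166, n = 352; a·n₀/n = 77·166/352 = 36.3125; c·n₁/n = 15·186/352 = 7.9261
RR_MH = (65.8783 + 36.0471 + 36.3125) / (51.2168 + 12.1549 + 7.9261) = 138.2380 / 71.2979 = 1.93888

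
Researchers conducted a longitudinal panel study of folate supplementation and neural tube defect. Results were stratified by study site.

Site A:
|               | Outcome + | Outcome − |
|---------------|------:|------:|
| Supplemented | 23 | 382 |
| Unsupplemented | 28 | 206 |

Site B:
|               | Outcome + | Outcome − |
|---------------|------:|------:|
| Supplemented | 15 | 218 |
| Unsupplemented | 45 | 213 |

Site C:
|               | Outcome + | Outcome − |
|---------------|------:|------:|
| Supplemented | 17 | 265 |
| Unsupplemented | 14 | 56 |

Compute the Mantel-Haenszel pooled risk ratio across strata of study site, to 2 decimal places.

RR_MH = Σ(aᵢ·n₀ᵢ/nᵢ) / Σ(cᵢ·n₁ᵢ/nᵢ), with n₁ᵢ = aᵢ+bᵢ (exposed), n₀ᵢ = cᵢ+dᵢ (unexposed), nᵢ = n₁ᵢ+n₀ᵢ.
Stratum 1 (Site A): n₁ = 405, n₀ = 234, n = 639; a·n₀/n = 23·234/639 = 8.4225; c·n₁/n = 28·405/639 = 17.7465
Stratum 2 (Site B): n₁ = 233, n₀ = 258, n = 491; a·n₀/n = 15·258/491 = 7.8819; c·n₁/n = 45·233/491 = 21.3544
Stratum 3 (Site C): n₁ = 282, n₀ = 70, n = 352; a·n₀/n = 17·70/352 = 3.3807; c·n₁/n = 14·282/352 = 11.2159
RR_MH = (8.4225 + 7.8819 + 3.3807) / (17.7465 + 21.3544 + 11.2159) = 19.6851 / 50.3168 = 0.39122

0.39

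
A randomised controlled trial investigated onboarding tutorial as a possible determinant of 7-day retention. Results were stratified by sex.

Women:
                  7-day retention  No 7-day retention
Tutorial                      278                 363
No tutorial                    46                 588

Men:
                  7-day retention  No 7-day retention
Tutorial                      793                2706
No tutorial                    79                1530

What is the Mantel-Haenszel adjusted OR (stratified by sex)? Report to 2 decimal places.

6.66

OR_MH = Σ(aᵢdᵢ/nᵢ) / Σ(bᵢcᵢ/nᵢ), where nᵢ is the stratum total.
Stratum 1 (Women): n = 1275; a·d/n = 278·588/1275 = 128.2071; b·c/n = 363·46/1275 = 13.0965
Stratum 2 (Men): n = 5108; a·d/n = 793·1530/5108 = 237.5274; b·c/n = 2706·79/5108 = 41.8508
OR_MH = (128.2071 + 237.5274) / (13.0965 + 41.8508) = 365.7345 / 54.9473 = 6.65610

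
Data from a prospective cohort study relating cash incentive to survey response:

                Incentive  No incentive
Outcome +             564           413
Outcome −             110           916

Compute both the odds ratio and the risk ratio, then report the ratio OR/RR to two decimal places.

Reading the table with exposure as columns: a = 564 (Incentive, case), b = 110 (Incentive, non-case), c = 413 (No incentive, case), d = 916.
OR = (564·916)/(110·413) = 516624/45430 = 11.37187
Risk in exposed = 564/674 = 0.83680; risk in unexposed = 413/1329 = 0.31076; RR = 2.69274
OR/RR = 11.37187 / 2.69274 = 4.22316
The outcome is not rare, so the OR lies further from 1 than the RR.

4.22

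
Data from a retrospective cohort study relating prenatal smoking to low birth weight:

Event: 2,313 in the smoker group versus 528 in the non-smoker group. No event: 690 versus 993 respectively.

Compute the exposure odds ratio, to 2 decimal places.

From the description: a = 2313, b = 690, c = 528, d = 993.
OR = (a·d)/(b·c) = (2313 × 993) / (690 × 528) = 2296809 / 364320 = 6.30437
The odds of low birth weight are about 6.30 times as high in the smoker group.

6.30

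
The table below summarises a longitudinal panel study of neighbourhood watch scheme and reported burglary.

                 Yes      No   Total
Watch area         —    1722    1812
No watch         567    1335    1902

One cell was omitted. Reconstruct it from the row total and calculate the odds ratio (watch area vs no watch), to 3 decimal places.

The missing cell is in the exposed row: 1812 − 1722 = 90.
So a = 90, b = 1722, c = 567, d = 1335.
OR = (a·d)/(b·c) = (90 × 1335) / (1722 × 567) = 120150 / 976374 = 0.12306

0.123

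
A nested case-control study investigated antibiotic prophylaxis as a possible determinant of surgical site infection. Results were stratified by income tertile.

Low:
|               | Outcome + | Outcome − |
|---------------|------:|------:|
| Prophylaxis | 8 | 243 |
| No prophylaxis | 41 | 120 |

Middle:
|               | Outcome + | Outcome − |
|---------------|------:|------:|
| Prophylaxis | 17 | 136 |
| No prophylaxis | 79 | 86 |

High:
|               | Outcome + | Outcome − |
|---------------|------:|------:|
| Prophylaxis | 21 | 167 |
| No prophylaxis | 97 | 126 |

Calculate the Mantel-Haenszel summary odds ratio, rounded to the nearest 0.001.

OR_MH = Σ(aᵢdᵢ/nᵢ) / Σ(bᵢcᵢ/nᵢ), where nᵢ is the stratum total.
Stratum 1 (Low): n = 412; a·d/n = 8·120/412 = 2.3301; b·c/n = 243·41/412 = 24.1820
Stratum 2 (Middle): n = 318; a·d/n = 17·86/318 = 4.5975; b·c/n = 136·79/318 = 33.7862
Stratum 3 (High): n = 411; a·d/n = 21·126/411 = 6.4380; b·c/n = 167·97/411 = 39.4136
OR_MH = (2.3301 + 4.5975 + 6.4380) / (24.1820 + 33.7862 + 39.4136) = 13.3655 / 97.3818 = 0.13725

0.137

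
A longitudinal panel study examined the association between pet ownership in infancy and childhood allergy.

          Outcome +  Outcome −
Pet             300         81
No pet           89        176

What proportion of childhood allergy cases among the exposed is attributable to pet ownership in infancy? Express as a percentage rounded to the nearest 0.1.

Cells: a = 300, b = 81, c = 89, d = 176.
Risk in exposed = 300/381 = 0.78740; risk in unexposed = 89/265 = 0.33585.
RR = 0.78740/0.33585 = 2.34451
AR% = (RR − 1)/RR × 100 = (2.34451 − 1)/2.34451 × 100 = 57.3472%

57.3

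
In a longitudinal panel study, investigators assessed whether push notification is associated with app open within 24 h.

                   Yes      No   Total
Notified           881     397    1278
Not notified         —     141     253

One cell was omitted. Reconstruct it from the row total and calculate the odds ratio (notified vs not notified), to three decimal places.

The missing cell is in the unexposed row: 253 − 141 = 112.
So a = 881, b = 397, c = 112, d = 141.
OR = (a·d)/(b·c) = (881 × 141) / (397 × 112) = 124221 / 44464 = 2.79374

2.794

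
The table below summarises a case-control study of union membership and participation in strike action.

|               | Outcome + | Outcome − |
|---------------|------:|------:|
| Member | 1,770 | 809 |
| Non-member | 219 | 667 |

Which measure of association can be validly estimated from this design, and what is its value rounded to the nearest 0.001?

Cells: a = 1770, b = 809, c = 219, d = 667.
This is a case-control study: participants were sampled on outcome status, so risks in the source population cannot be estimated directly — relative risk is not valid here. The odds ratio is the appropriate measure.
OR = (a·d)/(b·c) = (1770 × 667) / (809 × 219) = 1180590 / 177171 = 6.66356

6.664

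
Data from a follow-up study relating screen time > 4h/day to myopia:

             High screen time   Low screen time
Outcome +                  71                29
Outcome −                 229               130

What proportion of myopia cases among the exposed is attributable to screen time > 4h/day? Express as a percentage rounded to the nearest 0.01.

Reading the table with exposure as columns: a = 71 (High screen time, case), b = 229 (High screen time, non-case), c = 29 (Low screen time, case), d = 130.
Risk in exposed = 71/300 = 0.23667; risk in unexposed = 29/159 = 0.18239.
RR = 0.23667/0.18239 = 1.29759
AR% = (RR − 1)/RR × 100 = (1.29759 − 1)/1.29759 × 100 = 22.9338%

22.93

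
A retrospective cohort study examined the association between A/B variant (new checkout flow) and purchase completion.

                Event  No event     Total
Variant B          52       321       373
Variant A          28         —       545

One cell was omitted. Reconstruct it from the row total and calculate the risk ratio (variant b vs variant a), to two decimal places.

2.71

The missing cell is in the unexposed row: 545 − 28 = 517.
So a = 52, b = 321, c = 28, d = 517.
RR = [a/(a+b)] / [c/(c+d)] = (52/373) / (28/545) = 0.13941/0.05138 = 2.71352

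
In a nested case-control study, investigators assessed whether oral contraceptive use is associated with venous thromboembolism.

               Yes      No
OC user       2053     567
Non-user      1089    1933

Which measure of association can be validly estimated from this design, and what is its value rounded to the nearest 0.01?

Cells: a = 2053, b = 567, c = 1089, d = 1933.
This is a nested case-control study: participants were sampled on outcome status, so risks in the source population cannot be estimated directly — relative risk is not valid here. The odds ratio is the appropriate measure.
OR = (a·d)/(b·c) = (2053 × 1933) / (567 × 1089) = 3968449 / 617463 = 6.42702

6.43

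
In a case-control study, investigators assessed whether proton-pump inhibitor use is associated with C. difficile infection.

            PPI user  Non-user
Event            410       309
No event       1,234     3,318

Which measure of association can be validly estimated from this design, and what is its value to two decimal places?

3.57

Reading the table with exposure as columns: a = 410 (PPI user, case), b = 1234 (PPI user, non-case), c = 309 (Non-user, case), d = 3318.
This is a case-control study: participants were sampled on outcome status, so risks in the source population cannot be estimated directly — relative risk is not valid here. The odds ratio is the appropriate measure.
OR = (a·d)/(b·c) = (410 × 3318) / (1234 × 309) = 1360380 / 381306 = 3.56769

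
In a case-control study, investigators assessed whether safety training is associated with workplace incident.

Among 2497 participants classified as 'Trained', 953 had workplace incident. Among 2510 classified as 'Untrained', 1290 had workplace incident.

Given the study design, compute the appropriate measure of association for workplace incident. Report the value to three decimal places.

0.584

From the description: a = 953, b = 1544, c = 1290, d = 1220.
This is a case-control study: participants were sampled on outcome status, so risks in the source population cannot be estimated directly — relative risk is not valid here. The odds ratio is the appropriate measure.
OR = (a·d)/(b·c) = (953 × 1220) / (1544 × 1290) = 1162660 / 1991760 = 0.58373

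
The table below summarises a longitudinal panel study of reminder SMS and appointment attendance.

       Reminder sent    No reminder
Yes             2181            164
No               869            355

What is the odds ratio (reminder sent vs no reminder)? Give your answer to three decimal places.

Reading the table with exposure as columns: a = 2181 (Reminder sent, case), b = 869 (Reminder sent, non-case), c = 164 (No reminder, case), d = 355.
OR = (a·d)/(b·c) = (2181 × 355) / (869 × 164) = 774255 / 142516 = 5.43276
The odds of appointment attendance are about 5.43 times as high in the reminder sent group.

5.433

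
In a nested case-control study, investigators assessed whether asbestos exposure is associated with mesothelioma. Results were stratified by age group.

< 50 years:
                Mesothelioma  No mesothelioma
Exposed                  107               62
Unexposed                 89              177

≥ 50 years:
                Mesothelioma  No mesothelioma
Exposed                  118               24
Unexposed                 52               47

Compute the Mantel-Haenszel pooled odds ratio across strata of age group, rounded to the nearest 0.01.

OR_MH = Σ(aᵢdᵢ/nᵢ) / Σ(bᵢcᵢ/nᵢ), where nᵢ is the stratum total.
Stratum 1 (< 50 years): n = 435; a·d/n = 107·177/435 = 43.5379; b·c/n = 62·89/435 = 12.6851
Stratum 2 (≥ 50 years): n = 241; a·d/n = 118·47/241 = 23.0124; b·c/n = 24·52/241 = 5.1784
OR_MH = (43.5379 + 23.0124) / (12.6851 + 5.1784) = 66.5504 / 17.8635 = 3.72550

3.73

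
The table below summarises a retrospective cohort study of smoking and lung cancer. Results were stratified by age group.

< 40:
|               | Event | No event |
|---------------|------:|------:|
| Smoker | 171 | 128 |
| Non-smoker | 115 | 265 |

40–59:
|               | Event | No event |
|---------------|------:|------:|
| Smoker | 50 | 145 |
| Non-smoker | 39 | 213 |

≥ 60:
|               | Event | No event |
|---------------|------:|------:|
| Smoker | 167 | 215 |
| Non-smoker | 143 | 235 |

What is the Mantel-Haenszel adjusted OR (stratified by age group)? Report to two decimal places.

OR_MH = Σ(aᵢdᵢ/nᵢ) / Σ(bᵢcᵢ/nᵢ), where nᵢ is the stratum total.
Stratum 1 (< 40): n = 679; a·d/n = 171·265/679 = 66.7378; b·c/n = 128·115/679 = 21.6789
Stratum 2 (40–59): n = 447; a·d/n = 50·213/447 = 23.8255; b·c/n = 145·39/447 = 12.6510
Stratum 3 (≥ 60): n = 760; a·d/n = 167·235/760 = 51.6382; b·c/n = 215·143/760 = 40.4539
OR_MH = (66.7378 + 23.8255 + 51.6382) / (21.6789 + 12.6510 + 40.4539) = 142.2015 / 74.7839 = 1.90150

1.90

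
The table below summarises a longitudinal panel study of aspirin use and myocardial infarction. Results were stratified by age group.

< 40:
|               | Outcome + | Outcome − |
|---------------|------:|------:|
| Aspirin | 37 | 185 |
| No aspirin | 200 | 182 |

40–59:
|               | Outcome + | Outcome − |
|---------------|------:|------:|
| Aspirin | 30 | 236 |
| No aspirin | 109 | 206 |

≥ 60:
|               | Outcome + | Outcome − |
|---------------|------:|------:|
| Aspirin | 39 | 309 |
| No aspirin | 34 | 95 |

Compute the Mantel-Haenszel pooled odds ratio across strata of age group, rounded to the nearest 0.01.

OR_MH = Σ(aᵢdᵢ/nᵢ) / Σ(bᵢcᵢ/nᵢ), where nᵢ is the stratum total.
Stratum 1 (< 40): n = 604; a·d/n = 37·182/604 = 11.1490; b·c/n = 185·200/604 = 61.2583
Stratum 2 (40–59): n = 581; a·d/n = 30·206/581 = 10.6368; b·c/n = 236·109/581 = 44.2754
Stratum 3 (≥ 60): n = 477; a·d/n = 39·95/477 = 7.7673; b·c/n = 309·34/477 = 22.0252
OR_MH = (11.1490 + 10.6368 + 7.7673) / (61.2583 + 44.2754 + 22.0252) = 29.5531 / 127.5588 = 0.23168

0.23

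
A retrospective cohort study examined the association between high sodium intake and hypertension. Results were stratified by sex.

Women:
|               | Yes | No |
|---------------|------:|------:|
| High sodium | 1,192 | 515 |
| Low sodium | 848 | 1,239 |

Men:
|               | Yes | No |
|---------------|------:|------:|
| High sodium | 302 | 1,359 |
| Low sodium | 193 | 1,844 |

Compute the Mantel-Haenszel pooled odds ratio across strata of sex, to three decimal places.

2.902

OR_MH = Σ(aᵢdᵢ/nᵢ) / Σ(bᵢcᵢ/nᵢ), where nᵢ is the stratum total.
Stratum 1 (Women): n = 3794; a·d/n = 1192·1239/3794 = 389.2694; b·c/n = 515·848/3794 = 115.1081
Stratum 2 (Men): n = 3698; a·d/n = 302·1844/3698 = 150.5917; b·c/n = 1359·193/3698 = 70.9267
OR_MH = (389.2694 + 150.5917) / (115.1081 + 70.9267) = 539.8610 / 186.0348 = 2.90194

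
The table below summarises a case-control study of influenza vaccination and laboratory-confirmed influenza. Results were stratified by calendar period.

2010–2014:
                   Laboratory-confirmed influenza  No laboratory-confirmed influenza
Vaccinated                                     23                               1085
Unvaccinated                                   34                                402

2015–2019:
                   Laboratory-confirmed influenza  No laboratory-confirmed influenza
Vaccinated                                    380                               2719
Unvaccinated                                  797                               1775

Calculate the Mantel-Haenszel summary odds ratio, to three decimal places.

OR_MH = Σ(aᵢdᵢ/nᵢ) / Σ(bᵢcᵢ/nᵢ), where nᵢ is the stratum total.
Stratum 1 (2010–2014): n = 1544; a·d/n = 23·402/1544 = 5.9883; b·c/n = 1085·34/1544 = 23.8925
Stratum 2 (2015–2019): n = 5671; a·d/n = 380·1775/5671 = 118.9385; b·c/n = 2719·797/5671 = 382.1271
OR_MH = (5.9883 + 118.9385) / (23.8925 + 382.1271) = 124.9268 / 406.0196 = 0.30769

0.308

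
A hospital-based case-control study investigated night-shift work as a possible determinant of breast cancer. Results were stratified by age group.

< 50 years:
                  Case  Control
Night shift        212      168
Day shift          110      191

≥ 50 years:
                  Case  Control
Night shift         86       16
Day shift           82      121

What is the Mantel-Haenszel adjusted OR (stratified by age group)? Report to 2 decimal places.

2.98

OR_MH = Σ(aᵢdᵢ/nᵢ) / Σ(bᵢcᵢ/nᵢ), where nᵢ is the stratum total.
Stratum 1 (< 50 years): n = 681; a·d/n = 212·191/681 = 59.4596; b·c/n = 168·110/681 = 27.1366
Stratum 2 (≥ 50 years): n = 305; a·d/n = 86·121/305 = 34.1180; b·c/n = 16·82/305 = 4.3016
OR_MH = (59.4596 + 34.1180) / (27.1366 + 4.3016) = 93.5777 / 31.4382 = 2.97656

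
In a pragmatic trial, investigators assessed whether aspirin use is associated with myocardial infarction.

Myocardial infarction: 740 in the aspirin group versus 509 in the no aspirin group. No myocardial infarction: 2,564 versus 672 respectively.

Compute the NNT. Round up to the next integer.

Risk in treated group = 740/3304 = 0.22397; risk in control = 509/1181 = 0.43099.
Absolute risk reduction = 0.43099 − 0.22397 = 0.20702
NNT = 1 / ARR = 1 / 0.20702 = 4.830 → round up → 5

5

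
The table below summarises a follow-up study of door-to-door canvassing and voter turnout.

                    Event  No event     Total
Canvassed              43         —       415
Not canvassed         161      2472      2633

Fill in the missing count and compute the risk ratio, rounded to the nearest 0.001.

The missing cell is in the exposed row: 415 − 43 = 372.
So a = 43, b = 372, c = 161, d = 2472.
RR = [a/(a+b)] / [c/(c+d)] = (43/415) / (161/2633) = 0.10361/0.06115 = 1.69451

1.695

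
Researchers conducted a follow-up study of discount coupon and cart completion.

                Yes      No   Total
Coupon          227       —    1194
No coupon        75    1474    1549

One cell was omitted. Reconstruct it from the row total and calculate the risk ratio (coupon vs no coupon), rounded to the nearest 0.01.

The missing cell is in the exposed row: 1194 − 227 = 967.
So a = 227, b = 967, c = 75, d = 1474.
RR = [a/(a+b)] / [c/(c+d)] = (227/1194) / (75/1549) = 0.19012/0.04842 = 3.92655

3.93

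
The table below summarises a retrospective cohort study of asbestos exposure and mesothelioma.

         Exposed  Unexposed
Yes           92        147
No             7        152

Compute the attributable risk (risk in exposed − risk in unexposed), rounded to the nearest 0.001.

Reading the table with exposure as columns: a = 92 (Exposed, case), b = 7 (Exposed, non-case), c = 147 (Unexposed, case), d = 152.
Risk in exposed = 92/99 = 0.929293; risk in unexposed = 147/299 = 0.491639.
Risk difference = 0.929293 − 0.491639 = 0.437654

0.438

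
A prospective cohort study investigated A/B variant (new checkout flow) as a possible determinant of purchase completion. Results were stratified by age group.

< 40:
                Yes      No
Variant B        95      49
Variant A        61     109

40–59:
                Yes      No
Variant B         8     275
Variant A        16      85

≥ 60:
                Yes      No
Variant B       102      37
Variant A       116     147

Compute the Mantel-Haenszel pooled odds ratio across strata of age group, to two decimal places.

OR_MH = Σ(aᵢdᵢ/nᵢ) / Σ(bᵢcᵢ/nᵢ), where nᵢ is the stratum total.
Stratum 1 (< 40): n = 314; a·d/n = 95·109/314 = 32.9777; b·c/n = 49·61/314 = 9.5191
Stratum 2 (40–59): n = 384; a·d/n = 8·85/384 = 1.7708; b·c/n = 275·16/384 = 11.4583
Stratum 3 (≥ 60): n = 402; a·d/n = 102·147/402 = 37.2985; b·c/n = 37·116/402 = 10.6766
OR_MH = (32.9777 + 1.7708 + 37.2985) / (9.5191 + 11.4583 + 10.6766) = 72.0470 / 31.6541 = 2.27608

2.28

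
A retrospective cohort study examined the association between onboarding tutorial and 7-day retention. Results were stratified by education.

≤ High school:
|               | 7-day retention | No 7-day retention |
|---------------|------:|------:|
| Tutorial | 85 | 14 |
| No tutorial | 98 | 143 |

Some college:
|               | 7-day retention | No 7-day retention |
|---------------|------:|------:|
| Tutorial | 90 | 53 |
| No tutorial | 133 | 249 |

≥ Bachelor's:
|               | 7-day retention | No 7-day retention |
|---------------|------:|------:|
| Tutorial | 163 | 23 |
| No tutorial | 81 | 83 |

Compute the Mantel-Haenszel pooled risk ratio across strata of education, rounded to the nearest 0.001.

1.875

RR_MH = Σ(aᵢ·n₀ᵢ/nᵢ) / Σ(cᵢ·n₁ᵢ/nᵢ), with n₁ᵢ = aᵢ+bᵢ (exposed), n₀ᵢ = cᵢ+dᵢ (unexposed), nᵢ = n₁ᵢ+n₀ᵢ.
Stratum 1 (≤ High school): n₁ = 99, n₀ = 241, n = 340; a·n₀/n = 85·241/340 = 60.2500; c·n₁/n = 98·99/340 = 28.5353
Stratum 2 (Some college): n₁ = 143, n₀ = 382, n = 525; a·n₀/n = 90·382/525 = 65.4857; c·n₁/n = 133·143/525 = 36.2267
Stratum 3 (≥ Bachelor's): n₁ = 186, n₀ = 164, n = 350; a·n₀/n = 163·164/350 = 76.3771; c·n₁/n = 81·186/350 = 43.0457
RR_MH = (60.2500 + 65.4857 + 76.3771) / (28.5353 + 36.2267 + 43.0457) = 202.1129 / 107.8077 = 1.87475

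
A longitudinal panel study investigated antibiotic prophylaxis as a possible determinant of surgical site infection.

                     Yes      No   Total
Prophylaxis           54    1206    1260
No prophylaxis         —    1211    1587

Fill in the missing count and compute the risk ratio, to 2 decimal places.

The missing cell is in the unexposed row: 1587 − 1211 = 376.
So a = 54, b = 1206, c = 376, d = 1211.
RR = [a/(a+b)] / [c/(c+d)] = (54/1260) / (376/1587) = 0.04286/0.23693 = 0.18089

0.18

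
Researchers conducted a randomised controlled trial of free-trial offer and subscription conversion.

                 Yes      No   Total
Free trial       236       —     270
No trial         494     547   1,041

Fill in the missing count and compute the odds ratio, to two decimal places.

The missing cell is in the exposed row: 270 − 236 = 34.
So a = 236, b = 34, c = 494, d = 547.
OR = (a·d)/(b·c) = (236 × 547) / (34 × 494) = 129092 / 16796 = 7.68588

7.69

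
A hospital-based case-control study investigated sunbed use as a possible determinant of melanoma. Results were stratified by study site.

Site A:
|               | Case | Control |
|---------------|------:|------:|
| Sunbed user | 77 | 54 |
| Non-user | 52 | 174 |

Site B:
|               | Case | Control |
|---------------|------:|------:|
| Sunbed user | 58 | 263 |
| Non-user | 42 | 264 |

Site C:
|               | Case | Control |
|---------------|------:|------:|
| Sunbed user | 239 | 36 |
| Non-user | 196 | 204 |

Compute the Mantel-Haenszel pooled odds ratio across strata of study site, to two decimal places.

3.73

OR_MH = Σ(aᵢdᵢ/nᵢ) / Σ(bᵢcᵢ/nᵢ), where nᵢ is the stratum total.
Stratum 1 (Site A): n = 357; a·d/n = 77·174/357 = 37.5294; b·c/n = 54·52/357 = 7.8655
Stratum 2 (Site B): n = 627; a·d/n = 58·264/627 = 24.4211; b·c/n = 263·42/627 = 17.6172
Stratum 3 (Site C): n = 675; a·d/n = 239·204/675 = 72.2311; b·c/n = 36·196/675 = 10.4533
OR_MH = (37.5294 + 24.4211 + 72.2311) / (7.8655 + 17.6172 + 10.4533) = 134.1816 / 35.9361 = 3.73389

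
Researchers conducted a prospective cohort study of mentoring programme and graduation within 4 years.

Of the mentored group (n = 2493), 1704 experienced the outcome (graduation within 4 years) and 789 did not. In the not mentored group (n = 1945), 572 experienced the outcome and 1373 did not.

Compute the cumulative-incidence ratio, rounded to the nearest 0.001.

From the description: a = 1704, b = 789, c = 572, d = 1373.
Risk in exposed = 1704/2493 = 0.68351; risk in unexposed = 572/1945 = 0.29409.
RR = 0.68351 / 0.29409 = 2.32419
The risk among the exposed is 2.32 times that among the unexposed.

2.324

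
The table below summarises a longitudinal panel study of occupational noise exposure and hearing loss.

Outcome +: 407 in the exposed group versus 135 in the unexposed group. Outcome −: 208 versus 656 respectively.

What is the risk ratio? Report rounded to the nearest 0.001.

3.878

From the description: a = 407, b = 208, c = 135, d = 656.
Risk in exposed = 407/615 = 0.66179; risk in unexposed = 135/791 = 0.17067.
RR = 0.66179 / 0.17067 = 3.87759
The risk among the exposed is 3.88 times that among the unexposed.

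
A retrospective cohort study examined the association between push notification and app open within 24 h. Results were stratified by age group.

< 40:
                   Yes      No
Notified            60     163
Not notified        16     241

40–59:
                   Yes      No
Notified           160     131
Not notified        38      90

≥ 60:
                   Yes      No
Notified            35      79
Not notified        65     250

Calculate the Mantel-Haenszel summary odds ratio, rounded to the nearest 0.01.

2.90

OR_MH = Σ(aᵢdᵢ/nᵢ) / Σ(bᵢcᵢ/nᵢ), where nᵢ is the stratum total.
Stratum 1 (< 40): n = 480; a·d/n = 60·241/480 = 30.1250; b·c/n = 163·16/480 = 5.4333
Stratum 2 (40–59): n = 419; a·d/n = 160·90/419 = 34.3675; b·c/n = 131·38/419 = 11.8807
Stratum 3 (≥ 60): n = 429; a·d/n = 35·250/429 = 20.3963; b·c/n = 79·65/429 = 11.9697
OR_MH = (30.1250 + 34.3675 + 20.3963) / (5.4333 + 11.8807 + 11.9697) = 84.8888 / 29.2837 = 2.89884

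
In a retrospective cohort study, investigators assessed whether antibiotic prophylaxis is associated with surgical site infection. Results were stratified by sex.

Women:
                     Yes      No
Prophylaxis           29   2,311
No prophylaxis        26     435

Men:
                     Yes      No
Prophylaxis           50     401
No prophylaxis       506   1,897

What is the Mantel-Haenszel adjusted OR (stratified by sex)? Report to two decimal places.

OR_MH = Σ(aᵢdᵢ/nᵢ) / Σ(bᵢcᵢ/nᵢ), where nᵢ is the stratum total.
Stratum 1 (Women): n = 2801; a·d/n = 29·435/2801 = 4.5037; b·c/n = 2311·26/2801 = 21.4516
Stratum 2 (Men): n = 2854; a·d/n = 50·1897/2854 = 33.2341; b·c/n = 401·506/2854 = 71.0953
OR_MH = (4.5037 + 33.2341) / (21.4516 + 71.0953) = 37.7378 / 92.5469 = 0.40777

0.41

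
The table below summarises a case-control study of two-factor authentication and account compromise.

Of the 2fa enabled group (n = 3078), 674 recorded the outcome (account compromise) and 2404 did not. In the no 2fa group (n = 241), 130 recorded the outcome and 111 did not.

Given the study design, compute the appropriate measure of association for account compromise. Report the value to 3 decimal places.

0.239

From the description: a = 674, b = 2404, c = 130, d = 111.
This is a case-control study: participants were sampled on outcome status, so risks in the source population cannot be estimated directly — relative risk is not valid here. The odds ratio is the appropriate measure.
OR = (a·d)/(b·c) = (674 × 111) / (2404 × 130) = 74814 / 312520 = 0.23939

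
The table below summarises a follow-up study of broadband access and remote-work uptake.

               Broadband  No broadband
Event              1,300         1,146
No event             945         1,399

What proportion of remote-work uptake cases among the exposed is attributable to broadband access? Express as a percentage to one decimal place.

Reading the table with exposure as columns: a = 1300 (Broadband, case), b = 945 (Broadband, non-case), c = 1146 (No broadband, case), d = 1399.
Risk in exposed = 1300/2245 = 0.57906; risk in unexposed = 1146/2545 = 0.45029.
RR = 0.57906/0.45029 = 1.28597
AR% = (RR − 1)/RR × 100 = (1.28597 − 1)/1.28597 × 100 = 22.2376%

22.2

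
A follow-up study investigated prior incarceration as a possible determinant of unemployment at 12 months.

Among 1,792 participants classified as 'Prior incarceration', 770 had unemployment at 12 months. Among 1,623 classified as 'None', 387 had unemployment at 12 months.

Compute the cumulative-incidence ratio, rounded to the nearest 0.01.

1.80

From the description: a = 770, b = 1022, c = 387, d = 1236.
Risk in exposed = 770/1792 = 0.42969; risk in unexposed = 387/1623 = 0.23845.
RR = 0.42969 / 0.23845 = 1.80202
The risk among the exposed is 1.80 times that among the unexposed.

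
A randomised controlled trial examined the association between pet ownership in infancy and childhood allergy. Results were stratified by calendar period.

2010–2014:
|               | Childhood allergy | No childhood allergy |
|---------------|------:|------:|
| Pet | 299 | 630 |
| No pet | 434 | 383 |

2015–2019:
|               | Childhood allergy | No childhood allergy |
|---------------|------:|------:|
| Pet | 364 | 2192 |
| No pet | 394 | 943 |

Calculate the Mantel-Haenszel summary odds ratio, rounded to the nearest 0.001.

OR_MH = Σ(aᵢdᵢ/nᵢ) / Σ(bᵢcᵢ/nᵢ), where nᵢ is the stratum total.
Stratum 1 (2010–2014): n = 1746; a·d/n = 299·383/1746 = 65.5882; b·c/n = 630·434/1746 = 156.5979
Stratum 2 (2015–2019): n = 3893; a·d/n = 364·943/3893 = 88.1716; b·c/n = 2192·394/3893 = 221.8464
OR_MH = (65.5882 + 88.1716) / (156.5979 + 221.8464) = 153.7598 / 378.4443 = 0.40629

0.406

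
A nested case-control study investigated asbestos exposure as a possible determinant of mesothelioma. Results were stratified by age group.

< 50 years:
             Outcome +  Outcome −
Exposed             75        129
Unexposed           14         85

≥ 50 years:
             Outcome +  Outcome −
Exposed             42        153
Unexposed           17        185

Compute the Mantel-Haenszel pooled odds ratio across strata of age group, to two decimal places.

OR_MH = Σ(aᵢdᵢ/nᵢ) / Σ(bᵢcᵢ/nᵢ), where nᵢ is the stratum total.
Stratum 1 (< 50 years): n = 303; a·d/n = 75·85/303 = 21.0396; b·c/n = 129·14/303 = 5.9604
Stratum 2 (≥ 50 years): n = 397; a·d/n = 42·185/397 = 19.5718; b·c/n = 153·17/397 = 6.5516
OR_MH = (21.0396 + 19.5718) / (5.9604 + 6.5516) = 40.6114 / 12.5120 = 3.24579

3.25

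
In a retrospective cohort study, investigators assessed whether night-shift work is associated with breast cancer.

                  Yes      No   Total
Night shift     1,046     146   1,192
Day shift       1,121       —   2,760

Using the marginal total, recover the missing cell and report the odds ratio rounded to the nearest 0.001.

The missing cell is in the unexposed row: 2760 − 1121 = 1639.
So a = 1046, b = 146, c = 1121, d = 1639.
OR = (a·d)/(b·c) = (1046 × 1639) / (146 × 1121) = 1714394 / 163666 = 10.47496

10.475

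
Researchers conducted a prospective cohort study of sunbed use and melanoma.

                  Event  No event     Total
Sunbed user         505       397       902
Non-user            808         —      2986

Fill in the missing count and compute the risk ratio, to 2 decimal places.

The missing cell is in the unexposed row: 2986 − 808 = 2178.
So a = 505, b = 397, c = 808, d = 2178.
RR = [a/(a+b)] / [c/(c+d)] = (505/902) / (808/2986) = 0.55987/0.27060 = 2.06901

2.07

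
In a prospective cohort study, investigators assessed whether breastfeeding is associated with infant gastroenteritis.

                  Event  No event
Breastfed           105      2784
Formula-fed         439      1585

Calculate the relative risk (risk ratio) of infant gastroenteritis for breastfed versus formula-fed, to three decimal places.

Cells: a = 105, b = 2784, c = 439, d = 1585.
Risk in exposed = 105/2889 = 0.03634; risk in unexposed = 439/2024 = 0.21690.
RR = 0.03634 / 0.21690 = 0.16757
The risk is 83% lower among the exposed than among the unexposed.

0.168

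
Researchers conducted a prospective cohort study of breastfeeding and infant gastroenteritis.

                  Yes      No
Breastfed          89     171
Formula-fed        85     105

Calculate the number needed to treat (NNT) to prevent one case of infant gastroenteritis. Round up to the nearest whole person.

Risk in treated group = 89/260 = 0.34231; risk in control = 85/190 = 0.44737.
Absolute risk reduction = 0.44737 − 0.34231 = 0.10506
NNT = 1 / ARR = 1 / 0.10506 = 9.518 → round up → 10

10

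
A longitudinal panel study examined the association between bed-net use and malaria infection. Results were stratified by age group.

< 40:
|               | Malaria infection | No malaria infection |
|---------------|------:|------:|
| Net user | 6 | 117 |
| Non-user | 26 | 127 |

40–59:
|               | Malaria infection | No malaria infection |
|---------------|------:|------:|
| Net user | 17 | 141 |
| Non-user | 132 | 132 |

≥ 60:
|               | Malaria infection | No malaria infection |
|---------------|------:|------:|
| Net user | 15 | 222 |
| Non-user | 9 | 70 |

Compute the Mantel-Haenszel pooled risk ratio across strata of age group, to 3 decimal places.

RR_MH = Σ(aᵢ·n₀ᵢ/nᵢ) / Σ(cᵢ·n₁ᵢ/nᵢ), with n₁ᵢ = aᵢ+bᵢ (exposed), n₀ᵢ = cᵢ+dᵢ (unexposed), nᵢ = n₁ᵢ+n₀ᵢ.
Stratum 1 (< 40): n₁ = 123, n₀ = 153, n = 276; a·n₀/n = 6·153/276 = 3.3261; c·n₁/n = 26·123/276 = 11.5870
Stratum 2 (40–59): n₁ = 158, n₀ = 264, n = 422; a·n₀/n = 17·264/422 = 10.6351; c·n₁/n = 132·158/422 = 49.4218
Stratum 3 (≥ 60): n₁ = 237, n₀ = 79, n = 316; a·n₀/n = 15·79/316 = 3.7500; c·n₁/n = 9·237/316 = 6.7500
RR_MH = (3.3261 + 10.6351 + 3.7500) / (11.5870 + 49.4218 + 6.7500) = 17.7112 / 67.7588 = 0.26139

0.261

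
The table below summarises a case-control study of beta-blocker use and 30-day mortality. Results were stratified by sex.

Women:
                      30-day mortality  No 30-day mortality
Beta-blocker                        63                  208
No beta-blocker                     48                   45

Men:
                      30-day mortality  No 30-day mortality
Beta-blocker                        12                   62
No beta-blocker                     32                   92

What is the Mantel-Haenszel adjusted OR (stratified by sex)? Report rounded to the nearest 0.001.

OR_MH = Σ(aᵢdᵢ/nᵢ) / Σ(bᵢcᵢ/nᵢ), where nᵢ is the stratum total.
Stratum 1 (Women): n = 364; a·d/n = 63·45/364 = 7.7885; b·c/n = 208·48/364 = 27.4286
Stratum 2 (Men): n = 198; a·d/n = 12·92/198 = 5.5758; b·c/n = 62·32/198 = 10.0202
OR_MH = (7.7885 + 5.5758) / (27.4286 + 10.0202) = 13.3642 / 37.4488 = 0.35687

0.357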